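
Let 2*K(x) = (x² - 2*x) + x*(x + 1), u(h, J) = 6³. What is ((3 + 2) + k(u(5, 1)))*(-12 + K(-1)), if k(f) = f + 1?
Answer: -2331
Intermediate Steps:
u(h, J) = 216
k(f) = 1 + f
K(x) = x²/2 - x + x*(1 + x)/2 (K(x) = ((x² - 2*x) + x*(x + 1))/2 = ((x² - 2*x) + x*(1 + x))/2 = (x² - 2*x + x*(1 + x))/2 = x²/2 - x + x*(1 + x)/2)
((3 + 2) + k(u(5, 1)))*(-12 + K(-1)) = ((3 + 2) + (1 + 216))*(-12 - (-½ - 1)) = (5 + 217)*(-12 - 1*(-3/2)) = 222*(-12 + 3/2) = 222*(-21/2) = -2331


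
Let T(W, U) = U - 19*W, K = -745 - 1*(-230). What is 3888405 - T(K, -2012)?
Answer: 3880632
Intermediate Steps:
K = -515 (K = -745 + 230 = -515)
3888405 - T(K, -2012) = 3888405 - (-2012 - 19*(-515)) = 3888405 - (-2012 + 9785) = 3888405 - 1*7773 = 3888405 - 7773 = 3880632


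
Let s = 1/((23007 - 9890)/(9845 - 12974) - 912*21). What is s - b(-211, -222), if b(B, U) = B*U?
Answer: -2807696601579/59939725 ≈ -46842.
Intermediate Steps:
s = -3129/59939725 (s = 1/(13117/(-3129) - 19152) = 1/(13117*(-1/3129) - 19152) = 1/(-13117/3129 - 19152) = 1/(-59939725/3129) = -3129/59939725 ≈ -5.2202e-5)
s - b(-211, -222) = -3129/59939725 - (-211)*(-222) = -3129/59939725 - 1*46842 = -3129/59939725 - 46842 = -2807696601579/59939725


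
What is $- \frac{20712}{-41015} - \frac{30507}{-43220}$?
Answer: $\frac{429283449}{354533660} \approx 1.2108$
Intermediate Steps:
$- \frac{20712}{-41015} - \frac{30507}{-43220} = \left(-20712\right) \left(- \frac{1}{41015}\right) - - \frac{30507}{43220} = \frac{20712}{41015} + \frac{30507}{43220} = \frac{429283449}{354533660}$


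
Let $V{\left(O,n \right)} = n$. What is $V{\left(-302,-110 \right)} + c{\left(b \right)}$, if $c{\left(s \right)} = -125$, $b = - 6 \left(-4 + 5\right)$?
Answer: $-235$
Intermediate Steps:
$b = -6$ ($b = \left(-6\right) 1 = -6$)
$V{\left(-302,-110 \right)} + c{\left(b \right)} = -110 - 125 = -235$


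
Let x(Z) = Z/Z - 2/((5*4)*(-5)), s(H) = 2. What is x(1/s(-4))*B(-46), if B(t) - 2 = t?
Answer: -1122/25 ≈ -44.880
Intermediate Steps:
B(t) = 2 + t
x(Z) = 51/50 (x(Z) = 1 - 2/(20*(-5)) = 1 - 2/(-100) = 1 - 2*(-1/100) = 1 + 1/50 = 51/50)
x(1/s(-4))*B(-46) = 51*(2 - 46)/50 = (51/50)*(-44) = -1122/25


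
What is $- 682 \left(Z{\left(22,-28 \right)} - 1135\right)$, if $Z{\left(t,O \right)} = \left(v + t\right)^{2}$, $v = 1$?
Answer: $413292$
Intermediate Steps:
$Z{\left(t,O \right)} = \left(1 + t\right)^{2}$
$- 682 \left(Z{\left(22,-28 \right)} - 1135\right) = - 682 \left(\left(1 + 22\right)^{2} - 1135\right) = - 682 \left(23^{2} - 1135\right) = - 682 \left(529 - 1135\right) = \left(-682\right) \left(-606\right) = 413292$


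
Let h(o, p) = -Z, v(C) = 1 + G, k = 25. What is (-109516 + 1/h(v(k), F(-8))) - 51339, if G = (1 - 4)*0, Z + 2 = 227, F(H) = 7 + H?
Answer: -36192376/225 ≈ -1.6086e+5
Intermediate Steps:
Z = 225 (Z = -2 + 227 = 225)
G = 0 (G = -3*0 = 0)
v(C) = 1 (v(C) = 1 + 0 = 1)
h(o, p) = -225 (h(o, p) = -1*225 = -225)
(-109516 + 1/h(v(k), F(-8))) - 51339 = (-109516 + 1/(-225)) - 51339 = (-109516 - 1/225) - 51339 = -24641101/225 - 51339 = -36192376/225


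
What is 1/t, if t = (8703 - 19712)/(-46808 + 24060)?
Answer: 22748/11009 ≈ 2.0663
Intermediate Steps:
t = 11009/22748 (t = -11009/(-22748) = -11009*(-1/22748) = 11009/22748 ≈ 0.48395)
1/t = 1/(11009/22748) = 22748/11009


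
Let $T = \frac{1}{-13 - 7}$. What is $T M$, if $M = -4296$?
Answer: $\frac{1074}{5} \approx 214.8$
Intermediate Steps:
$T = - \frac{1}{20}$ ($T = \frac{1}{-20} = - \frac{1}{20} \approx -0.05$)
$T M = \left(- \frac{1}{20}\right) \left(-4296\right) = \frac{1074}{5}$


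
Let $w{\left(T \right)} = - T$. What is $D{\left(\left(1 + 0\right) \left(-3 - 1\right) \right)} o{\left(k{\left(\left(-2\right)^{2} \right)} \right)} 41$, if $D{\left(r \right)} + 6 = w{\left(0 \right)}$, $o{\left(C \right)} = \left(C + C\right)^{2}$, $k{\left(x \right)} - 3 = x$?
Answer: $-48216$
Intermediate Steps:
$k{\left(x \right)} = 3 + x$
$o{\left(C \right)} = 4 C^{2}$ ($o{\left(C \right)} = \left(2 C\right)^{2} = 4 C^{2}$)
$D{\left(r \right)} = -6$ ($D{\left(r \right)} = -6 - 0 = -6 + 0 = -6$)
$D{\left(\left(1 + 0\right) \left(-3 - 1\right) \right)} o{\left(k{\left(\left(-2\right)^{2} \right)} \right)} 41 = - 6 \cdot 4 \left(3 + \left(-2\right)^{2}\right)^{2} \cdot 41 = - 6 \cdot 4 \left(3 + 4\right)^{2} \cdot 41 = - 6 \cdot 4 \cdot 7^{2} \cdot 41 = - 6 \cdot 4 \cdot 49 \cdot 41 = \left(-6\right) 196 \cdot 41 = \left(-1176\right) 41 = -48216$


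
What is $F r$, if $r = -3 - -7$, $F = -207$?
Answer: $-828$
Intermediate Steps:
$r = 4$ ($r = -3 + 7 = 4$)
$F r = \left(-207\right) 4 = -828$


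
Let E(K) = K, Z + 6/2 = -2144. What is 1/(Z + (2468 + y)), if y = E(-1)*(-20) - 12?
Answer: 1/329 ≈ 0.0030395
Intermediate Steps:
Z = -2147 (Z = -3 - 2144 = -2147)
y = 8 (y = -1*(-20) - 12 = 20 - 12 = 8)
1/(Z + (2468 + y)) = 1/(-2147 + (2468 + 8)) = 1/(-2147 + 2476) = 1/329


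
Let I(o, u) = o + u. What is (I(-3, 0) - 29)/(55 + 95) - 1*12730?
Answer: -954766/75 ≈ -12730.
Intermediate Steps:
(I(-3, 0) - 29)/(55 + 95) - 1*12730 = ((-3 + 0) - 29)/(55 + 95) - 1*12730 = (-3 - 29)/150 - 12730 = (1/150)*(-32) - 12730 = -16/75 - 12730 = -954766/75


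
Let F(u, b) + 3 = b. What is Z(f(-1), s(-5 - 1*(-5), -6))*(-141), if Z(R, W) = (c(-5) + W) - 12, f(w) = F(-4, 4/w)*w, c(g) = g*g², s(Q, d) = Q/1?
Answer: 19317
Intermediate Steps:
s(Q, d) = Q (s(Q, d) = Q*1 = Q)
F(u, b) = -3 + b
c(g) = g³
f(w) = w*(-3 + 4/w) (f(w) = (-3 + 4/w)*w = w*(-3 + 4/w))
Z(R, W) = -137 + W (Z(R, W) = ((-5)³ + W) - 12 = (-125 + W) - 12 = -137 + W)
Z(f(-1), s(-5 - 1*(-5), -6))*(-141) = (-137 + (-5 - 1*(-5)))*(-141) = (-137 + (-5 + 5))*(-141) = (-137 + 0)*(-141) = -137*(-141) = 19317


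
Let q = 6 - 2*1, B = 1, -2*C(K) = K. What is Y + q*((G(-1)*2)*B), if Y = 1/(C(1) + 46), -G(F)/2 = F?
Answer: 1458/91 ≈ 16.022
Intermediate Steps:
G(F) = -2*F
C(K) = -K/2
q = 4 (q = 6 - 2 = 4)
Y = 2/91 (Y = 1/(-½*1 + 46) = 1/(-½ + 46) = 1/(91/2) = 2/91 ≈ 0.021978)
Y + q*((G(-1)*2)*B) = 2/91 + 4*((-2*(-1)*2)*1) = 2/91 + 4*((2*2)*1) = 2/91 + 4*(4*1) = 2/91 + 4*4 = 2/91 + 16 = 1458/91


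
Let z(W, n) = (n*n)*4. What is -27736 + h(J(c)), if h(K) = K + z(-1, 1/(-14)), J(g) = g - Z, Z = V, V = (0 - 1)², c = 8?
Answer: -1358720/49 ≈ -27729.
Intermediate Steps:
V = 1 (V = (-1)² = 1)
Z = 1
J(g) = -1 + g (J(g) = g - 1*1 = g - 1 = -1 + g)
z(W, n) = 4*n² (z(W, n) = n²*4 = 4*n²)
h(K) = 1/49 + K (h(K) = K + 4*(1/(-14))² = K + 4*(-1/14)² = K + 4*(1/196) = K + 1/49 = 1/49 + K)
-27736 + h(J(c)) = -27736 + (1/49 + (-1 + 8)) = -27736 + (1/49 + 7) = -27736 + 344/49 = -1358720/49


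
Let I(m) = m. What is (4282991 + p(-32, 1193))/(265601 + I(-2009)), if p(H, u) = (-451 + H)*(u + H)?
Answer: 930557/65898 ≈ 14.121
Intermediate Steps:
p(H, u) = (-451 + H)*(H + u)
(4282991 + p(-32, 1193))/(265601 + I(-2009)) = (4282991 + ((-32)**2 - 451*(-32) - 451*1193 - 32*1193))/(265601 - 2009) = (4282991 + (1024 + 14432 - 538043 - 38176))/263592 = (4282991 - 560763)*(1/263592) = 3722228*(1/263592) = 930557/65898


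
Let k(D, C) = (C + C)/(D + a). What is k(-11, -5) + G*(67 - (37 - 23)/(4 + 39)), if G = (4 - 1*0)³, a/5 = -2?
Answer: 3853678/903 ≈ 4267.6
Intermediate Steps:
a = -10 (a = 5*(-2) = -10)
k(D, C) = 2*C/(-10 + D) (k(D, C) = (C + C)/(D - 10) = (2*C)/(-10 + D) = 2*C/(-10 + D))
G = 64 (G = (4 + 0)³ = 4³ = 64)
k(-11, -5) + G*(67 - (37 - 23)/(4 + 39)) = 2*(-5)/(-10 - 11) + 64*(67 - (37 - 23)/(4 + 39)) = 2*(-5)/(-21) + 64*(67 - 14/43) = 2*(-5)*(-1/21) + 64*(67 - 14/43) = 10/21 + 64*(67 - 1*14/43) = 10/21 + 64*(67 - 14/43) = 10/21 + 64*(2867/43) = 10/21 + 183488/43 = 3853678/903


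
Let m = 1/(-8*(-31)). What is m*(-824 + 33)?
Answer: -791/248 ≈ -3.1895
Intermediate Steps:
m = 1/248 ≈ 0.0040323
m*(-824 + 33) = (-824 + 33)/248 = (1/248)*(-791) = -791/248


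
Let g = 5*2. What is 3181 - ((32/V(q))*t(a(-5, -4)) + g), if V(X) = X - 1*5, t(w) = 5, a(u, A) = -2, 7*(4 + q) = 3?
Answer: 9569/3 ≈ 3189.7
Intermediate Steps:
q = -25/7 (q = -4 + (⅐)*3 = -4 + 3/7 = -25/7 ≈ -3.5714)
V(X) = -5 + X (V(X) = X - 5 = -5 + X)
g = 10
3181 - ((32/V(q))*t(a(-5, -4)) + g) = 3181 - ((32/(-5 - 25/7))*5 + 10) = 3181 - ((32/(-60/7))*5 + 10) = 3181 - ((32*(-7/60))*5 + 10) = 3181 - (-56/15*5 + 10) = 3181 - (-56/3 + 10) = 3181 - 1*(-26/3) = 3181 + 26/3 = 9569/3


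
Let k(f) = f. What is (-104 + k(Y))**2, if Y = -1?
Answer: 11025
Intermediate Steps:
(-104 + k(Y))**2 = (-104 - 1)**2 = (-105)**2 = 11025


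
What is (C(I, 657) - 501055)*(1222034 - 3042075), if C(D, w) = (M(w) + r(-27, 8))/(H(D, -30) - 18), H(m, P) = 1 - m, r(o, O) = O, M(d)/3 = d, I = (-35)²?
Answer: 1132633880783849/1242 ≈ 9.1194e+11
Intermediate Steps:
I = 1225
M(d) = 3*d
C(D, w) = (8 + 3*w)/(-17 - D) (C(D, w) = (3*w + 8)/((1 - D) - 18) = (8 + 3*w)/(-17 - D))
(C(I, 657) - 501055)*(1222034 - 3042075) = ((-8 - 3*657)/(17 + 1225) - 501055)*(1222034 - 3042075) = ((-8 - 1971)/1242 - 501055)*(-1820041) = ((1/1242)*(-1979) - 501055)*(-1820041) = (-1979/1242 - 501055)*(-1820041) = -622312289/1242*(-1820041) = 1132633880783849/1242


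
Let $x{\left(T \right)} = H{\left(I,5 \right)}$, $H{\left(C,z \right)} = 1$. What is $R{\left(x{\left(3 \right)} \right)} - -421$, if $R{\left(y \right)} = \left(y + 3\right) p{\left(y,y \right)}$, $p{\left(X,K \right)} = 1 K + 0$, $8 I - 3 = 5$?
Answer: $425$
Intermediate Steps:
$I = 1$ ($I = \frac{3}{8} + \frac{1}{8} \cdot 5 = \frac{3}{8} + \frac{5}{8} = 1$)
$p{\left(X,K \right)} = K$ ($p{\left(X,K \right)} = K + 0 = K$)
$x{\left(T \right)} = 1$
$R{\left(y \right)} = y \left(3 + y\right)$ ($R{\left(y \right)} = \left(y + 3\right) y = \left(3 + y\right) y = y \left(3 + y\right)$)
$R{\left(x{\left(3 \right)} \right)} - -421 = 1 \left(3 + 1\right) - -421 = 1 \cdot 4 + 421 = 4 + 421 = 425$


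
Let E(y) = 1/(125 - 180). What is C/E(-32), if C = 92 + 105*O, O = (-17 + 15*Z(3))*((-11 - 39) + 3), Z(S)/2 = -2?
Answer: -20904785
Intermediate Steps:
Z(S) = -4 (Z(S) = 2*(-2) = -4)
O = 3619 (O = (-17 + 15*(-4))*((-11 - 39) + 3) = (-17 - 60)*(-50 + 3) = -77*(-47) = 3619)
E(y) = -1/55 (E(y) = 1/(-55) = -1/55)
C = 380087 (C = 92 + 105*3619 = 92 + 379995 = 380087)
C/E(-32) = 380087/(-1/55) = 380087*(-55) = -20904785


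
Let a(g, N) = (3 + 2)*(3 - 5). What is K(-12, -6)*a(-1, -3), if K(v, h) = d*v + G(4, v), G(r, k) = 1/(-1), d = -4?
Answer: -470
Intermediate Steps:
G(r, k) = -1
K(v, h) = -1 - 4*v (K(v, h) = -4*v - 1 = -1 - 4*v)
a(g, N) = -10 (a(g, N) = 5*(-2) = -10)
K(-12, -6)*a(-1, -3) = (-1 - 4*(-12))*(-10) = (-1 + 48)*(-10) = 47*(-10) = -470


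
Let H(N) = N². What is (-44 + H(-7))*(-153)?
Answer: -765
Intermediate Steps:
(-44 + H(-7))*(-153) = (-44 + (-7)²)*(-153) = (-44 + 49)*(-153) = 5*(-153) = -765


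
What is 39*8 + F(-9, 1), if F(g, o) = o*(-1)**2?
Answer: 313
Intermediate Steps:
F(g, o) = o (F(g, o) = o*1 = o)
39*8 + F(-9, 1) = 39*8 + 1 = 312 + 1 = 313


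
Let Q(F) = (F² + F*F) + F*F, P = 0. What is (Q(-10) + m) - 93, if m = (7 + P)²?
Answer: 256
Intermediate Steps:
m = 49 (m = (7 + 0)² = 7² = 49)
Q(F) = 3*F² (Q(F) = (F² + F²) + F² = 2*F² + F² = 3*F²)
(Q(-10) + m) - 93 = (3*(-10)² + 49) - 93 = (3*100 + 49) - 93 = (300 + 49) - 93 = 349 - 93 = 256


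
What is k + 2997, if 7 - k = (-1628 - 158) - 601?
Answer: 5391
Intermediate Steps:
k = 2394 (k = 7 - ((-1628 - 158) - 601) = 7 - (-1786 - 601) = 7 - 1*(-2387) = 7 + 2387 = 2394)
k + 2997 = 2394 + 2997 = 5391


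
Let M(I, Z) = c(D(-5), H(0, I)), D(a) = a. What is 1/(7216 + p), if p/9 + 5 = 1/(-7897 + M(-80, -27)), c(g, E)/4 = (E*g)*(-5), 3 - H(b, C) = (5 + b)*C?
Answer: 10801/77453974 ≈ 0.00013945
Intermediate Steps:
H(b, C) = 3 - C*(5 + b) (H(b, C) = 3 - (5 + b)*C = 3 - C*(5 + b))
c(g, E) = -20*E*g (c(g, E) = 4*((E*g)*(-5)) = 4*(-5*E*g) = -20*E*g)
M(I, Z) = 300 - 500*I (M(I, Z) = -20*(3 - 5*I - 1*I*0)*(-5) = -20*(3 - 5*I + 0)*(-5) = -20*(3 - 5*I)*(-5) = 300 - 500*I)
p = -486042/10801 (p = -45 + 9/(-7897 + (300 - 500*(-80))) = -45 + 9/(-7897 + (300 + 40000)) = -45 + 9/(-7897 + 40300) = -45 + 9/32403 = -45 + 9*(1/32403) = -45 + 3/10801 = -486042/10801 ≈ -45.000)
1/(7216 + p) = 1/(7216 - 486042/10801) = 1/(77453974/10801) = 10801/77453974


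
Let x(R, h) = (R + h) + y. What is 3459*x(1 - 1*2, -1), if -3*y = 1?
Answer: -8071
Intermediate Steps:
y = -⅓ (y = -⅓*1 = -⅓ ≈ -0.33333)
x(R, h) = -⅓ + R + h (x(R, h) = (R + h) - ⅓ = -⅓ + R + h)
3459*x(1 - 1*2, -1) = 3459*(-⅓ + (1 - 1*2) - 1) = 3459*(-⅓ + (1 - 2) - 1) = 3459*(-⅓ - 1 - 1) = 3459*(-7/3) = -8071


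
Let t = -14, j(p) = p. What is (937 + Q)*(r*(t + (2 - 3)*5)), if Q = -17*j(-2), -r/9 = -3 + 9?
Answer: 996246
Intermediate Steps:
r = -54 (r = -9*(-3 + 9) = -9*6 = -54)
Q = 34 (Q = -17*(-2) = 34)
(937 + Q)*(r*(t + (2 - 3)*5)) = (937 + 34)*(-54*(-14 + (2 - 3)*5)) = 971*(-54*(-14 - 1*5)) = 971*(-54*(-14 - 5)) = 971*(-54*(-19)) = 971*1026 = 996246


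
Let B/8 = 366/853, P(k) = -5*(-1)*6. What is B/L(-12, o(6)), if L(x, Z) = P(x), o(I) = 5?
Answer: 488/4265 ≈ 0.11442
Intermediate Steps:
P(k) = 30 (P(k) = 5*6 = 30)
L(x, Z) = 30
B = 2928/853 (B = 8*(366/853) = 2928/853 ≈ 3.4326)
B/L(-12, o(6)) = (2928/853)/30 = (2928/853)*(1/30) = 488/4265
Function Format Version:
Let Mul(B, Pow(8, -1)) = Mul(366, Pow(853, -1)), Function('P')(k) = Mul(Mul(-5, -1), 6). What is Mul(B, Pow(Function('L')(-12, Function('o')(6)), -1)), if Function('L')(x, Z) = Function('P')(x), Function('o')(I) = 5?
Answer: Rational(488, 4265) ≈ 0.11442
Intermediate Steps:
Function('P')(k) = 30 (Function('P')(k) = Mul(5, 6) = 30)
Function('L')(x, Z) = 30
B = Rational(2928, 853) (B = Mul(8, Mul(366, Pow(853, -1))) = Mul(8, Mul(366, Rational(1, 853))) = Mul(8, Rational(366, 853)) = Rational(2928, 853) ≈ 3.4326)
Mul(B, Pow(Function('L')(-12, Function('o')(6)), -1)) = Mul(Rational(2928, 853), Pow(30, -1)) = Mul(Rational(2928, 853), Rational(1, 30)) = Rational(488, 4265)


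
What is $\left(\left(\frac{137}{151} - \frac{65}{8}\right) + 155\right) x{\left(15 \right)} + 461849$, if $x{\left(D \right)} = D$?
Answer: $\frac{560591407}{1208} \approx 4.6407 \cdot 10^{5}$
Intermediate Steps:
$\left(\left(\frac{137}{151} - \frac{65}{8}\right) + 155\right) x{\left(15 \right)} + 461849 = \left(\left(\frac{137}{151} - \frac{65}{8}\right) + 155\right) 15 + 461849 = \left(- \frac{8719}{1208} + 155\right) 15 + 461849 = \frac{178521}{1208} \cdot 15 + 461849 = \frac{2677815}{1208} + 461849 = \frac{560591407}{1208}$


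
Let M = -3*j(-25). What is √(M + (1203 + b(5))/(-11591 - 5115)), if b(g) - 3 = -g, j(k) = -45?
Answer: 11*√311216074/16706 ≈ 11.616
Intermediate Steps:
b(g) = 3 - g
M = 135 (M = -3*(-45) = 135)
√(M + (1203 + b(5))/(-11591 - 5115)) = √(135 + (1203 + (3 - 1*5))/(-11591 - 5115)) = √(135 + (1203 + (3 - 5))/(-16706)) = √(135 + (1203 - 2)*(-1/16706)) = √(135 + 1201*(-1/16706)) = √(135 - 1201/16706) = √(2254109/16706) = 11*√311216074/16706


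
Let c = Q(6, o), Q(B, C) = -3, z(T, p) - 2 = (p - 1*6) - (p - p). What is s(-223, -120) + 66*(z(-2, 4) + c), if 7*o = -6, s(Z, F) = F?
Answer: -318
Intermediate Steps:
z(T, p) = -4 + p (z(T, p) = 2 + ((p - 1*6) - (p - p)) = 2 + ((p - 6) - 1*0) = 2 + ((-6 + p) + 0) = 2 + (-6 + p) = -4 + p)
o = -6/7 (o = (⅐)*(-6) = -6/7 ≈ -0.85714)
c = -3
s(-223, -120) + 66*(z(-2, 4) + c) = -120 + 66*((-4 + 4) - 3) = -120 + 66*(0 - 3) = -120 + 66*(-3) = -120 - 198 = -318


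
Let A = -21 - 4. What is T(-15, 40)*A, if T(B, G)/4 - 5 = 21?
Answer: -2600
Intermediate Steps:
A = -25
T(B, G) = 104 (T(B, G) = 20 + 4*21 = 20 + 84 = 104)
T(-15, 40)*A = 104*(-25) = -2600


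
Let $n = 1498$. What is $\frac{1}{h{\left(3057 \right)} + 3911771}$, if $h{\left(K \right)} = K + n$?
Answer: $\frac{1}{3916326} \approx 2.5534 \cdot 10^{-7}$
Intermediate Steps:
$h{\left(K \right)} = 1498 + K$ ($h{\left(K \right)} = K + 1498 = 1498 + K$)
$\frac{1}{h{\left(3057 \right)} + 3911771} = \frac{1}{\left(1498 + 3057\right) + 3911771} = \frac{1}{4555 + 3911771} = \frac{1}{3916326}$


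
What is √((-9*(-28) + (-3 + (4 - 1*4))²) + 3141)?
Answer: 9*√42 ≈ 58.327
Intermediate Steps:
√((-9*(-28) + (-3 + (4 - 1*4))²) + 3141) = √((252 + (-3 + (4 - 4))²) + 3141) = √((252 + (-3 + 0)²) + 3141) = √((252 + (-3)²) + 3141) = √((252 + 9) + 3141) = √(261 + 3141) = √3402 = 9*√42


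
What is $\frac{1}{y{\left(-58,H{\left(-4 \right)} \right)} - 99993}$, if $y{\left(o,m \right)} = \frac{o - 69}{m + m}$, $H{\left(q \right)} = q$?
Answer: $- \frac{8}{799817} \approx -1.0002 \cdot 10^{-5}$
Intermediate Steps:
$y{\left(o,m \right)} = \frac{-69 + o}{2 m}$
$\frac{1}{y{\left(-58,H{\left(-4 \right)} \right)} - 99993} = \frac{1}{\frac{-69 - 58}{2 \left(-4\right)} - 99993} = \frac{1}{\frac{1}{2} \left(- \frac{1}{4}\right) \left(-127\right) - 99993} = \frac{1}{\frac{127}{8} - 99993} = \frac{1}{- \frac{799817}{8}} = - \frac{8}{799817}$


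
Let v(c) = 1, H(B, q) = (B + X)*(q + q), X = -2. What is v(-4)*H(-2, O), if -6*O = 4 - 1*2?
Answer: 8/3 ≈ 2.6667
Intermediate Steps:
O = -1/3 (O = -(4 - 1*2)/6 = -(4 - 2)/6 = -1/6*2 = -1/3 ≈ -0.33333)
H(B, q) = 2*q*(-2 + B) (H(B, q) = (B - 2)*(q + q) = (-2 + B)*(2*q) = 2*q*(-2 + B))
v(-4)*H(-2, O) = 1*(2*(-1/3)*(-2 - 2)) = 1*(2*(-1/3)*(-4)) = 1*(8/3) = 8/3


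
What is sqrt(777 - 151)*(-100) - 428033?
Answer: -428033 - 100*sqrt(626) ≈ -4.3054e+5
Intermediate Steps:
sqrt(777 - 151)*(-100) - 428033 = sqrt(626)*(-100) - 428033 = -100*sqrt(626) - 428033 = -428033 - 100*sqrt(626)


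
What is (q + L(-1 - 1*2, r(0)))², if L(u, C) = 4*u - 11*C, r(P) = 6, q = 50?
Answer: 784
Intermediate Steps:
L(u, C) = -11*C + 4*u
(q + L(-1 - 1*2, r(0)))² = (50 + (-11*6 + 4*(-1 - 1*2)))² = (50 + (-66 + 4*(-1 - 2)))² = (50 + (-66 + 4*(-3)))² = (50 + (-66 - 12))² = (50 - 78)² = (-28)² = 784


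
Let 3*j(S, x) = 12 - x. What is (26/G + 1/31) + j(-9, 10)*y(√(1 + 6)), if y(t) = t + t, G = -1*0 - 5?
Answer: -801/155 + 4*√7/3 ≈ -1.6401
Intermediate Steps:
G = -5 (G = 0 - 5 = -5)
j(S, x) = 4 - x/3 (j(S, x) = (12 - x)/3 = 4 - x/3)
y(t) = 2*t
(26/G + 1/31) + j(-9, 10)*y(√(1 + 6)) = (26/(-5) + 1/31) + (4 - ⅓*10)*(2*√(1 + 6)) = (26*(-⅕) + 1*(1/31)) + (4 - 10/3)*(2*√7) = (-26/5 + 1/31) + 2*(2*√7)/3 = -801/155 + 4*√7/3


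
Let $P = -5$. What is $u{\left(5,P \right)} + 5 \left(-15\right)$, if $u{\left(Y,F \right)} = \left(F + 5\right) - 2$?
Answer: $-77$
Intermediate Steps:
$u{\left(Y,F \right)} = 3 + F$ ($u{\left(Y,F \right)} = \left(5 + F\right) - 2 = 3 + F$)
$u{\left(5,P \right)} + 5 \left(-15\right) = \left(3 - 5\right) + 5 \left(-15\right) = -2 - 75 = -77$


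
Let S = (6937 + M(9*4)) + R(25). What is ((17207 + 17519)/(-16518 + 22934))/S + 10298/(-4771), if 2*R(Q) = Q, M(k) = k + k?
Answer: -231879322783/107466641412 ≈ -2.1577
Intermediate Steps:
M(k) = 2*k
R(Q) = Q/2
S = 14043/2 (S = (6937 + 2*(9*4)) + (½)*25 = (6937 + 2*36) + 25/2 = (6937 + 72) + 25/2 = 7009 + 25/2 = 14043/2 ≈ 7021.5)
((17207 + 17519)/(-16518 + 22934))/S + 10298/(-4771) = ((17207 + 17519)/(-16518 + 22934))/(14043/2) + 10298/(-4771) = (34726/6416)*(2/14043) + 10298*(-1/4771) = (34726*(1/6416))*(2/14043) - 10298/4771 = (17363/3208)*(2/14043) - 10298/4771 = 17363/22524972 - 10298/4771 = -231879322783/107466641412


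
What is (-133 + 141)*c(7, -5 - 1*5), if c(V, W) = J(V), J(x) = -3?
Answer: -24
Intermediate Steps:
c(V, W) = -3
(-133 + 141)*c(7, -5 - 1*5) = (-133 + 141)*(-3) = 8*(-3) = -24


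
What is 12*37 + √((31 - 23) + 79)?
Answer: 444 + √87 ≈ 453.33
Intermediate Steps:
12*37 + √((31 - 23) + 79) = 444 + √(8 + 79) = 444 + √87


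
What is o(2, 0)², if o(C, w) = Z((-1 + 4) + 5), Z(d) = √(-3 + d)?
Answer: 5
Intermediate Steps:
o(C, w) = √5 (o(C, w) = √(-3 + ((-1 + 4) + 5)) = √(-3 + (3 + 5)) = √(-3 + 8) = √5)
o(2, 0)² = (√5)² = 5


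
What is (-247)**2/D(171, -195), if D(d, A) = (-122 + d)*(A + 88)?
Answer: -61009/5243 ≈ -11.636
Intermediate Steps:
D(d, A) = (-122 + d)*(88 + A)
(-247)**2/D(171, -195) = (-247)**2/(-10736 - 122*(-195) + 88*171 - 195*171) = 61009/(-10736 + 23790 + 15048 - 33345) = 61009/(-5243) = 61009*(-1/5243) = -61009/5243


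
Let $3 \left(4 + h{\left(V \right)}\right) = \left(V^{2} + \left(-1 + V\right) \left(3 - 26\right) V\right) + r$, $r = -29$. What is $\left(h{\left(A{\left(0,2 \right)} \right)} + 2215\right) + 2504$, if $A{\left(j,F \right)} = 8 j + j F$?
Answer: $\frac{14116}{3} \approx 4705.3$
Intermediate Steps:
$A{\left(j,F \right)} = 8 j + F j$
$h{\left(V \right)} = - \frac{41}{3} + \frac{V^{2}}{3} + \frac{V \left(23 - 23 V\right)}{3}$ ($h{\left(V \right)} = -4 + \frac{\left(V^{2} + \left(-1 + V\right) \left(3 - 26\right) V\right) - 29}{3} = -4 + \frac{\left(V^{2} + \left(-1 + V\right) \left(-23\right) V\right) - 29}{3} = -4 + \frac{\left(V^{2} + \left(23 - 23 V\right) V\right) - 29}{3} = -4 + \frac{\left(V^{2} + V \left(23 - 23 V\right)\right) - 29}{3} = -4 + \frac{-29 + V^{2} + V \left(23 - 23 V\right)}{3} = -4 + \left(- \frac{29}{3} + \frac{V^{2}}{3} + \frac{V \left(23 - 23 V\right)}{3}\right) = - \frac{41}{3} + \frac{V^{2}}{3} + \frac{V \left(23 - 23 V\right)}{3}$)
$\left(h{\left(A{\left(0,2 \right)} \right)} + 2215\right) + 2504 = \left(\left(- \frac{41}{3} - \frac{22 \left(0 \left(8 + 2\right)\right)^{2}}{3} + \frac{23 \cdot 0 \left(8 + 2\right)}{3}\right) + 2215\right) + 2504 = \left(\left(- \frac{41}{3} - \frac{22 \left(0 \cdot 10\right)^{2}}{3} + \frac{23 \cdot 0 \cdot 10}{3}\right) + 2215\right) + 2504 = \left(\left(- \frac{41}{3} - \frac{22 \cdot 0^{2}}{3} + \frac{23}{3} \cdot 0\right) + 2215\right) + 2504 = \left(\left(- \frac{41}{3} - 0 + 0\right) + 2215\right) + 2504 = \left(\left(- \frac{41}{3} + 0 + 0\right) + 2215\right) + 2504 = \left(- \frac{41}{3} + 2215\right) + 2504 = \frac{6604}{3} + 2504 = \frac{14116}{3}$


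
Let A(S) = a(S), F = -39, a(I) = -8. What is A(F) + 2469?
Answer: 2461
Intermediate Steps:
A(S) = -8
A(F) + 2469 = -8 + 2469 = 2461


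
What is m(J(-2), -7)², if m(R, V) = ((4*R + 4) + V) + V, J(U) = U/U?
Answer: 36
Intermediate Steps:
J(U) = 1
m(R, V) = 4 + 2*V + 4*R (m(R, V) = ((4 + 4*R) + V) + V = (4 + V + 4*R) + V = 4 + 2*V + 4*R)
m(J(-2), -7)² = (4 + 2*(-7) + 4*1)² = (4 - 14 + 4)² = (-6)² = 36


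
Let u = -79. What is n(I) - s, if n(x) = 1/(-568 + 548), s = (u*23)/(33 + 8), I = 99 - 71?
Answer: 36299/820 ≈ 44.267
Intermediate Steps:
I = 28
s = -1817/41 (s = (-79*23)/(33 + 8) = -1817/41 ≈ -44.317)
n(x) = -1/20 (n(x) = 1/(-20) = -1/20)
n(I) - s = -1/20 - 1*(-1817/41) = -1/20 + 1817/41 = 36299/820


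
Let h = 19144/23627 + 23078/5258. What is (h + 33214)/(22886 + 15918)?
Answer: 187583935681/219120483812 ≈ 0.85608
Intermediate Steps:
h = 29360139/5646853 (h = 19144*(1/23627) + 23078*(1/5258) = 19144/23627 + 1049/239 = 29360139/5646853 ≈ 5.1994)
(h + 33214)/(22886 + 15918) = (29360139/5646853 + 33214)/(22886 + 15918) = (187583935681/5646853)/38804 = (187583935681/5646853)*(1/38804) = 187583935681/219120483812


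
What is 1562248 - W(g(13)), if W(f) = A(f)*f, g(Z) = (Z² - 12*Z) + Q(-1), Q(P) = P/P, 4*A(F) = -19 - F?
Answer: 3124727/2 ≈ 1.5624e+6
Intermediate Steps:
A(F) = -19/4 - F/4 (A(F) = (-19 - F)/4 = -19/4 - F/4)
Q(P) = 1
g(Z) = 1 + Z² - 12*Z (g(Z) = (Z² - 12*Z) + 1 = 1 + Z² - 12*Z)
W(f) = f*(-19/4 - f/4) (W(f) = (-19/4 - f/4)*f = f*(-19/4 - f/4))
1562248 - W(g(13)) = 1562248 - (-1)*(1 + 13² - 12*13)*(19 + (1 + 13² - 12*13))/4 = 1562248 - (-1)*(1 + 169 - 156)*(19 + (1 + 169 - 156))/4 = 1562248 - (-1)*14*(19 + 14)/4 = 1562248 - (-1)*14*33/4 = 1562248 - 1*(-231/2) = 1562248 + 231/2 = 3124727/2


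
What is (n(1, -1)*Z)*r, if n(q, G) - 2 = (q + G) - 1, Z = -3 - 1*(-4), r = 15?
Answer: 15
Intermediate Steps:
Z = 1 (Z = -3 + 4 = 1)
n(q, G) = 1 + G + q (n(q, G) = 2 + ((q + G) - 1) = 2 + ((G + q) - 1) = 2 + (-1 + G + q) = 1 + G + q)
(n(1, -1)*Z)*r = ((1 - 1 + 1)*1)*15 = (1*1)*15 = 1*15 = 15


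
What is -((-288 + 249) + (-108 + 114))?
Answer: 33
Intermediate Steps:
-((-288 + 249) + (-108 + 114)) = -(-39 + 6) = -1*(-33) = 33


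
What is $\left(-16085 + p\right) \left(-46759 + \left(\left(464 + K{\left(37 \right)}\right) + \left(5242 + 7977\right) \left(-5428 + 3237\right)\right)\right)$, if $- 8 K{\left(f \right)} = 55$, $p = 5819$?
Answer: $\frac{1191230950251}{4} \approx 2.9781 \cdot 10^{11}$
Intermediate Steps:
$K{\left(f \right)} = - \frac{55}{8}$ ($K{\left(f \right)} = \left(- \frac{1}{8}\right) 55 = - \frac{55}{8}$)
$\left(-16085 + p\right) \left(-46759 + \left(\left(464 + K{\left(37 \right)}\right) + \left(5242 + 7977\right) \left(-5428 + 3237\right)\right)\right) = \left(-16085 + 5819\right) \left(-46759 + \left(\left(464 - \frac{55}{8}\right) + \left(5242 + 7977\right) \left(-5428 + 3237\right)\right)\right) = - 10266 \left(-46759 + \left(\frac{3657}{8} + 13219 \left(-2191\right)\right)\right) = - 10266 \left(-46759 + \left(\frac{3657}{8} - 28962829\right)\right) = - 10266 \left(-46759 - \frac{231698975}{8}\right) = \left(-10266\right) \left(- \frac{232073047}{8}\right) = \frac{1191230950251}{4}$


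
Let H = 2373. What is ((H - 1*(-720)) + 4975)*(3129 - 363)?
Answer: 22316088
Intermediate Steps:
((H - 1*(-720)) + 4975)*(3129 - 363) = ((2373 - 1*(-720)) + 4975)*(3129 - 363) = ((2373 + 720) + 4975)*2766 = (3093 + 4975)*2766 = 8068*2766 = 22316088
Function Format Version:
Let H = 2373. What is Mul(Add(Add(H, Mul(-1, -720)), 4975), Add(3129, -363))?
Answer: 22316088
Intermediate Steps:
Mul(Add(Add(H, Mul(-1, -720)), 4975), Add(3129, -363)) = Mul(Add(Add(2373, Mul(-1, -720)), 4975), Add(3129, -363)) = Mul(Add(Add(2373, 720), 4975), 2766) = Mul(Add(3093, 4975), 2766) = Mul(8068, 2766) = 22316088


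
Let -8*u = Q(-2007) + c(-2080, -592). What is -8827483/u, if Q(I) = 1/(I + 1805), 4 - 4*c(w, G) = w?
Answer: 14265212528/105241 ≈ 1.3555e+5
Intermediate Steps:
c(w, G) = 1 - w/4
Q(I) = 1/(1805 + I)
u = -105241/1616 (u = -(1/(1805 - 2007) + (1 - ¼*(-2080)))/8 = -(1/(-202) + (1 + 520))/8 = -(-1/202 + 521)/8 = -⅛*105241/202 = -105241/1616 ≈ -65.124)
-8827483/u = -8827483/(-105241/1616) = -8827483*(-1616/105241) = 14265212528/105241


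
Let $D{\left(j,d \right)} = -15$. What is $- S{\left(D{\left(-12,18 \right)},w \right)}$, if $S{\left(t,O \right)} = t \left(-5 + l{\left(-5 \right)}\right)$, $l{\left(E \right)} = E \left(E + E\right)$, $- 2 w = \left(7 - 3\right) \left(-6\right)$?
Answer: $675$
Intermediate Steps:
$w = 12$ ($w = - \frac{\left(7 - 3\right) \left(-6\right)}{2} = - \frac{4 \left(-6\right)}{2} = \left(- \frac{1}{2}\right) \left(-24\right) = 12$)
$l{\left(E \right)} = 2 E^{2}$ ($l{\left(E \right)} = E 2 E = 2 E^{2}$)
$S{\left(t,O \right)} = 45 t$ ($S{\left(t,O \right)} = t \left(-5 + 2 \left(-5\right)^{2}\right) = t \left(-5 + 2 \cdot 25\right) = t \left(-5 + 50\right) = t 45 = 45 t$)
$- S{\left(D{\left(-12,18 \right)},w \right)} = - 45 \left(-15\right) = \left(-1\right) \left(-675\right) = 675$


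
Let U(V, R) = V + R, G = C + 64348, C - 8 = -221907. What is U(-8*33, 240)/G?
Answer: 8/52517 ≈ 0.00015233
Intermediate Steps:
C = -221899 (C = 8 - 221907 = -221899)
G = -157551 (G = -221899 + 64348 = -157551)
U(V, R) = R + V
U(-8*33, 240)/G = (240 - 8*33)/(-157551) = (240 - 264)*(-1/157551) = -24*(-1/157551) = 8/52517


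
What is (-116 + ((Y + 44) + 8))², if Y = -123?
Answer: 34969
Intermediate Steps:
(-116 + ((Y + 44) + 8))² = (-116 + ((-123 + 44) + 8))² = (-116 + (-79 + 8))² = (-116 - 71)² = (-187)² = 34969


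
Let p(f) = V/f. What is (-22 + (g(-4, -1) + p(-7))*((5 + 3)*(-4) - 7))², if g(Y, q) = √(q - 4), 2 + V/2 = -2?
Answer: -155489/49 + 36348*I*√5/7 ≈ -3173.2 + 11611.0*I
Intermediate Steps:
V = -8 (V = -4 + 2*(-2) = -4 - 4 = -8)
p(f) = -8/f
g(Y, q) = √(-4 + q)
(-22 + (g(-4, -1) + p(-7))*((5 + 3)*(-4) - 7))² = (-22 + (√(-4 - 1) - 8/(-7))*((5 + 3)*(-4) - 7))² = (-22 + (√(-5) - 8*(-⅐))*(8*(-4) - 7))² = (-22 + (I*√5 + 8/7)*(-32 - 7))² = (-22 + (8/7 + I*√5)*(-39))² = (-22 + (-312/7 - 39*I*√5))² = (-466/7 - 39*I*√5)²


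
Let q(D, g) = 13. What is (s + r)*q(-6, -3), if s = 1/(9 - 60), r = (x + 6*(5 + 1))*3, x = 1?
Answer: 73580/51 ≈ 1442.7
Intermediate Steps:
r = 111 (r = (1 + 6*(5 + 1))*3 = (1 + 6*6)*3 = (1 + 36)*3 = 37*3 = 111)
s = -1/51 (s = 1/(-51) = -1/51 ≈ -0.019608)
(s + r)*q(-6, -3) = (-1/51 + 111)*13 = (5660/51)*13 = 73580/51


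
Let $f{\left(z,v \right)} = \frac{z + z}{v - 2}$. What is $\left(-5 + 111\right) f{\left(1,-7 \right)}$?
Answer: $- \frac{212}{9} \approx -23.556$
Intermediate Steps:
$f{\left(z,v \right)} = \frac{2 z}{-2 + v}$
$\left(-5 + 111\right) f{\left(1,-7 \right)} = \left(-5 + 111\right) 2 \cdot 1 \frac{1}{-2 - 7} = 106 \cdot 2 \cdot 1 \frac{1}{-9} = 106 \cdot 2 \cdot 1 \left(- \frac{1}{9}\right) = 106 \left(- \frac{2}{9}\right) = - \frac{212}{9}$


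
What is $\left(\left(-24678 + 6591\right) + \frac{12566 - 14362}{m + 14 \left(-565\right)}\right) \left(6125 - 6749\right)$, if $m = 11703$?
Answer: $\frac{42810011088}{3793} \approx 1.1287 \cdot 10^{7}$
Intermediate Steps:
$\left(\left(-24678 + 6591\right) + \frac{12566 - 14362}{m + 14 \left(-565\right)}\right) \left(6125 - 6749\right) = \left(\left(-24678 + 6591\right) + \frac{12566 - 14362}{11703 + 14 \left(-565\right)}\right) \left(6125 - 6749\right) = \left(-18087 - \frac{1796}{11703 - 7910}\right) \left(-624\right) = \left(-18087 - \frac{1796}{3793}\right) \left(-624\right) = \left(- \frac{68605787}{3793}\right) \left(-624\right) = \frac{42810011088}{3793}$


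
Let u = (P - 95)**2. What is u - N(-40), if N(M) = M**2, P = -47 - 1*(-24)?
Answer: 12324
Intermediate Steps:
P = -23 (P = -47 + 24 = -23)
u = 13924 (u = (-23 - 95)**2 = (-118)**2 = 13924)
u - N(-40) = 13924 - 1*(-40)**2 = 13924 - 1*1600 = 13924 - 1600 = 12324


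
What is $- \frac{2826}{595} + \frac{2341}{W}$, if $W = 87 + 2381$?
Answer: $- \frac{5581673}{1468460} \approx -3.801$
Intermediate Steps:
$W = 2468$
$- \frac{2826}{595} + \frac{2341}{W} = - \frac{2826}{595} + \frac{2341}{2468} = - \frac{5581673}{1468460}$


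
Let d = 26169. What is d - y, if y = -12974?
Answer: 39143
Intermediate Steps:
d - y = 26169 - 1*(-12974) = 26169 + 12974 = 39143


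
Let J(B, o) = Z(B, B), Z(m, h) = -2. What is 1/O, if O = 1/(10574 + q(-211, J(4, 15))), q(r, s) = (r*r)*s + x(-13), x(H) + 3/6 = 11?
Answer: -156915/2 ≈ -78458.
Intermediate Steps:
J(B, o) = -2
x(H) = 21/2 (x(H) = -½ + 11 = 21/2)
q(r, s) = 21/2 + s*r² (q(r, s) = (r*r)*s + 21/2 = r²*s + 21/2 = s*r² + 21/2 = 21/2 + s*r²)
O = -2/156915 (O = 1/(10574 + (21/2 - 2*(-211)²)) = 1/(10574 + (21/2 - 2*44521)) = 1/(10574 + (21/2 - 89042)) = 1/(10574 - 178063/2) = 1/(-156915/2) = -2/156915 ≈ -1.2746e-5)
1/O = 1/(-2/156915) = -156915/2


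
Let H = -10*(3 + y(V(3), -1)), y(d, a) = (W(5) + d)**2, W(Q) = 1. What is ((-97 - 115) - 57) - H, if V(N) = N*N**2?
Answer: 7601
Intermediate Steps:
V(N) = N**3
y(d, a) = (1 + d)**2
H = -7870 (H = -10*(3 + (1 + 3**3)**2) = -10*(3 + (1 + 27)**2) = -10*(3 + 28**2) = -10*(3 + 784) = -10*787 = -7870)
((-97 - 115) - 57) - H = ((-97 - 115) - 57) - 1*(-7870) = (-212 - 57) + 7870 = -269 + 7870 = 7601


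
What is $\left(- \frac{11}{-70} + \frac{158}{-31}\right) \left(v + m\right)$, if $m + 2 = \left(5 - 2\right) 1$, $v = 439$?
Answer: $- \frac{471636}{217} \approx -2173.4$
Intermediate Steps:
$m = 1$ ($m = -2 + \left(5 - 2\right) 1 = -2 + 3 \cdot 1 = -2 + 3 = 1$)
$\left(- \frac{11}{-70} + \frac{158}{-31}\right) \left(v + m\right) = \left(- \frac{11}{-70} + \frac{158}{-31}\right) \left(439 + 1\right) = \left(\left(-11\right) \left(- \frac{1}{70}\right) + 158 \left(- \frac{1}{31}\right)\right) 440 = \left(\frac{11}{70} - \frac{158}{31}\right) 440 = \left(- \frac{10719}{2170}\right) 440 = - \frac{471636}{217}$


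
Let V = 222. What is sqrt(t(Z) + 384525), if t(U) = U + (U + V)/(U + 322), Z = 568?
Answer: 2*sqrt(762582171)/89 ≈ 620.56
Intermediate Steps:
t(U) = U + (222 + U)/(322 + U) (t(U) = U + (U + 222)/(U + 322) = U + (222 + U)/(322 + U))
sqrt(t(Z) + 384525) = sqrt((222 + 568**2 + 323*568)/(322 + 568) + 384525) = sqrt((222 + 322624 + 183464)/890 + 384525) = sqrt((1/890)*506310 + 384525) = sqrt(50631/89 + 384525) = sqrt(34273356/89) = 2*sqrt(762582171)/89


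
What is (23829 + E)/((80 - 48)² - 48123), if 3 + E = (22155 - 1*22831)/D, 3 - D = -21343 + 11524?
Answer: -117009148/231303189 ≈ -0.50587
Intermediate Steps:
D = 9822 (D = 3 - (-21343 + 11524) = 3 - 1*(-9819) = 3 + 9819 = 9822)
E = -15071/4911 (E = -3 + (22155 - 1*22831)/9822 = -3 + (22155 - 22831)*(1/9822) = -3 - 676*1/9822 = -3 - 338/4911 = -15071/4911 ≈ -3.0688)
(23829 + E)/((80 - 48)² - 48123) = (23829 - 15071/4911)/((80 - 48)² - 48123) = 117009148/(4911*(32² - 48123)) = 117009148/(4911*(1024 - 48123)) = (117009148/4911)/(-47099) = (117009148/4911)*(-1/47099) = -117009148/231303189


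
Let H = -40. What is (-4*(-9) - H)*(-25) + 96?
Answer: -1804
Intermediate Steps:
(-4*(-9) - H)*(-25) + 96 = (-4*(-9) - 1*(-40))*(-25) + 96 = (36 + 40)*(-25) + 96 = 76*(-25) + 96 = -1900 + 96 = -1804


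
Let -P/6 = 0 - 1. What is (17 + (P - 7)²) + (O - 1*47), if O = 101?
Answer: 72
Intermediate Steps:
P = 6 (P = -6*(0 - 1) = -6*(-1) = 6)
(17 + (P - 7)²) + (O - 1*47) = (17 + (6 - 7)²) + (101 - 1*47) = (17 + (-1)²) + (101 - 47) = (17 + 1) + 54 = 18 + 54 = 72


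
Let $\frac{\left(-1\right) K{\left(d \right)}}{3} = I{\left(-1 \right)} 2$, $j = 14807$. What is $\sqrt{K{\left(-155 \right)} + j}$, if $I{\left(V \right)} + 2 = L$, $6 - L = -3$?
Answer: $\sqrt{14765} \approx 121.51$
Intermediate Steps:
$L = 9$ ($L = 6 - -3 = 6 + 3 = 9$)
$I{\left(V \right)} = 7$ ($I{\left(V \right)} = -2 + 9 = 7$)
$K{\left(d \right)} = -42$ ($K{\left(d \right)} = - 3 \cdot 7 \cdot 2 = \left(-3\right) 14 = -42$)
$\sqrt{K{\left(-155 \right)} + j} = \sqrt{-42 + 14807} = \sqrt{14765}$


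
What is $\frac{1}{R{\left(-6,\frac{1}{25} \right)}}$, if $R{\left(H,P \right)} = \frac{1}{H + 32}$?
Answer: $26$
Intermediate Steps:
$R{\left(H,P \right)} = \frac{1}{32 + H}$
$\frac{1}{R{\left(-6,\frac{1}{25} \right)}} = \frac{1}{\frac{1}{32 - 6}} = \frac{1}{\frac{1}{26}} = 26$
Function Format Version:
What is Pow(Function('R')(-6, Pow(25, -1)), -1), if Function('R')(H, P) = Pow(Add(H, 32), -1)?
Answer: 26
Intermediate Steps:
Function('R')(H, P) = Pow(Add(32, H), -1)
Pow(Function('R')(-6, Pow(25, -1)), -1) = Pow(Pow(Add(32, -6), -1), -1) = Pow(Pow(26, -1), -1) = Pow(Rational(1, 26), -1) = 26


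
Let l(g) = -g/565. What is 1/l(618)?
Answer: -565/618 ≈ -0.91424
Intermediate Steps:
l(g) = -g/565
1/l(618) = 1/(-1/565*618) = 1/(-618/565) = -565/618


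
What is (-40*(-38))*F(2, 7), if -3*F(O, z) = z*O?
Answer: -21280/3 ≈ -7093.3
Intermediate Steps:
F(O, z) = -O*z/3 (F(O, z) = -z*O/3 = -O*z/3)
(-40*(-38))*F(2, 7) = (-40*(-38))*(-1/3*2*7) = 1520*(-14/3) = -21280/3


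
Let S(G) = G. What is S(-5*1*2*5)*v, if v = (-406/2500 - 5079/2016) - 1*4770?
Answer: 2004526333/8400 ≈ 2.3863e+5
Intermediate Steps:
v = -2004526333/420000 (v = (-406*1/2500 - 5079*1/2016) - 4770 = (-203/1250 - 1693/672) - 4770 = -1126333/420000 - 4770 = -2004526333/420000 ≈ -4772.7)
S(-5*1*2*5)*v = -5*1*2*5*(-2004526333/420000) = -10*5*(-2004526333/420000) = -5*10*(-2004526333/420000) = -50*(-2004526333/420000) = 2004526333/8400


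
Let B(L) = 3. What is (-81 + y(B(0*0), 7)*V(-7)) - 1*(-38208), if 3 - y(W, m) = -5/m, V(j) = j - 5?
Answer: 266577/7 ≈ 38082.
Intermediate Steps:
V(j) = -5 + j
y(W, m) = 3 + 5/m (y(W, m) = 3 - (-5)/m = 3 + 5/m)
(-81 + y(B(0*0), 7)*V(-7)) - 1*(-38208) = (-81 + (3 + 5/7)*(-5 - 7)) - 1*(-38208) = (-81 + (3 + 5*(⅐))*(-12)) + 38208 = (-81 + (3 + 5/7)*(-12)) + 38208 = (-81 + (26/7)*(-12)) + 38208 = (-81 - 312/7) + 38208 = -879/7 + 38208 = 266577/7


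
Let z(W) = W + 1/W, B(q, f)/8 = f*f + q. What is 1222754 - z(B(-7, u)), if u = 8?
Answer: 557367887/456 ≈ 1.2223e+6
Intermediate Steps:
B(q, f) = 8*q + 8*f² (B(q, f) = 8*(f*f + q) = 8*(f² + q) = 8*(q + f²) = 8*q + 8*f²)
1222754 - z(B(-7, u)) = 1222754 - ((8*(-7) + 8*8²) + 1/(8*(-7) + 8*8²)) = 1222754 - ((-56 + 8*64) + 1/(-56 + 8*64)) = 1222754 - ((-56 + 512) + 1/(-56 + 512)) = 1222754 - (456 + 1/456) = 1222754 - 1*207937/456 = 1222754 - 207937/456 = 557367887/456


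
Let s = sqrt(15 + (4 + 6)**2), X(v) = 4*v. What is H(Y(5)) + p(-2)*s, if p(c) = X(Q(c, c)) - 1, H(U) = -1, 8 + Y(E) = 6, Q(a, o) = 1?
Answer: -1 + 3*sqrt(115) ≈ 31.171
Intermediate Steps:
Y(E) = -2 (Y(E) = -8 + 6 = -2)
s = sqrt(115) (s = sqrt(15 + 10**2) = sqrt(15 + 100) = sqrt(115) ≈ 10.724)
p(c) = 3 (p(c) = 4*1 - 1 = 4 - 1 = 3)
H(Y(5)) + p(-2)*s = -1 + 3*sqrt(115)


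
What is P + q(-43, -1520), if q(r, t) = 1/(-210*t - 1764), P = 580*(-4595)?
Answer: -845998683599/317436 ≈ -2.6651e+6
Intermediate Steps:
P = -2665100
q(r, t) = 1/(-1764 - 210*t)
P + q(-43, -1520) = -2665100 - 1/(1764 + 210*(-1520)) = -2665100 - 1/(1764 - 319200) = -2665100 - 1/(-317436) = -2665100 - 1*(-1/317436) = -2665100 + 1/317436 = -845998683599/317436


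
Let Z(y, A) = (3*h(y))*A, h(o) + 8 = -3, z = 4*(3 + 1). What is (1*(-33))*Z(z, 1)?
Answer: 1089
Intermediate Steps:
z = 16 (z = 4*4 = 16)
h(o) = -11 (h(o) = -8 - 3 = -11)
Z(y, A) = -33*A (Z(y, A) = (3*(-11))*A = -33*A)
(1*(-33))*Z(z, 1) = (1*(-33))*(-33*1) = -33*(-33) = 1089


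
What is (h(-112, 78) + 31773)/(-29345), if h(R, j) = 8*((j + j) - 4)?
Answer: -32989/29345 ≈ -1.1242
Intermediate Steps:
h(R, j) = -32 + 16*j (h(R, j) = 8*(2*j - 4) = 8*(-4 + 2*j) = -32 + 16*j)
(h(-112, 78) + 31773)/(-29345) = ((-32 + 16*78) + 31773)/(-29345) = ((-32 + 1248) + 31773)*(-1/29345) = (1216 + 31773)*(-1/29345) = 32989*(-1/29345) = -32989/29345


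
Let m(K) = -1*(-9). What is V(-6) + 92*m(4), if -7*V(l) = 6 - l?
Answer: 5784/7 ≈ 826.29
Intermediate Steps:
m(K) = 9
V(l) = -6/7 + l/7 (V(l) = -(6 - l)/7 = -6/7 + l/7)
V(-6) + 92*m(4) = (-6/7 + (⅐)*(-6)) + 92*9 = (-6/7 - 6/7) + 828 = -12/7 + 828 = 5784/7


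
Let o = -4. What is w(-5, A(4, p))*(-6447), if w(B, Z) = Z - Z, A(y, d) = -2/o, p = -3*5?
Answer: 0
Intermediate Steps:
p = -15
A(y, d) = 1/2 (A(y, d) = -2/(-4) = -2*(-1/4) = 1/2)
w(B, Z) = 0
w(-5, A(4, p))*(-6447) = 0*(-6447) = 0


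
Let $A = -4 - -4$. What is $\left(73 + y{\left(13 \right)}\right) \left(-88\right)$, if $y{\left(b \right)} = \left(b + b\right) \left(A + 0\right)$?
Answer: $-6424$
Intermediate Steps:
$A = 0$ ($A = -4 + 4 = 0$)
$y{\left(b \right)} = 0$ ($y{\left(b \right)} = \left(b + b\right) \left(0 + 0\right) = 2 b 0 = 0$)
$\left(73 + y{\left(13 \right)}\right) \left(-88\right) = \left(73 + 0\right) \left(-88\right) = 73 \left(-88\right) = -6424$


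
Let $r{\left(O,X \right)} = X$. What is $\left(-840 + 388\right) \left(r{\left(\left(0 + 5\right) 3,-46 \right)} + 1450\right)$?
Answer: $-634608$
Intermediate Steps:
$\left(-840 + 388\right) \left(r{\left(\left(0 + 5\right) 3,-46 \right)} + 1450\right) = \left(-840 + 388\right) \left(-46 + 1450\right) = \left(-452\right) 1404 = -634608$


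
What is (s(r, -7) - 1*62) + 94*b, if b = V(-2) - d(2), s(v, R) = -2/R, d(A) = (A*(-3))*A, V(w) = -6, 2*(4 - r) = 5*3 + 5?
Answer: 3516/7 ≈ 502.29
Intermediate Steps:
r = -6 (r = 4 - (5*3 + 5)/2 = 4 - (15 + 5)/2 = 4 - ½*20 = 4 - 10 = -6)
d(A) = -3*A² (d(A) = (-3*A)*A = -3*A²)
b = 6 (b = -6 - (-3)*2² = -6 - (-3)*4 = -6 - 1*(-12) = -6 + 12 = 6)
(s(r, -7) - 1*62) + 94*b = (-2/(-7) - 1*62) + 94*6 = (-2*(-⅐) - 62) + 564 = (2/7 - 62) + 564 = -432/7 + 564 = 3516/7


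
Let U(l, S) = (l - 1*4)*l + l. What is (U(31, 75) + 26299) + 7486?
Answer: 34653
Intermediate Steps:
U(l, S) = l + l*(-4 + l) (U(l, S) = (l - 4)*l + l = (-4 + l)*l + l = l*(-4 + l) + l = l + l*(-4 + l))
(U(31, 75) + 26299) + 7486 = (31*(-3 + 31) + 26299) + 7486 = (31*28 + 26299) + 7486 = (868 + 26299) + 7486 = 27167 + 7486 = 34653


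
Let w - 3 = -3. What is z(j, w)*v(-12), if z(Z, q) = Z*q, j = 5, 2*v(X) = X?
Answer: 0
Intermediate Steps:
w = 0 (w = 3 - 3 = 0)
v(X) = X/2
z(j, w)*v(-12) = (5*0)*((1/2)*(-12)) = 0*(-6) = 0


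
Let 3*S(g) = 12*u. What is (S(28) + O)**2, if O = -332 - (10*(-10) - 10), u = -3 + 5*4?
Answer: 23716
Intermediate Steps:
u = 17 (u = -3 + 20 = 17)
S(g) = 68 (S(g) = (12*17)/3 = (1/3)*204 = 68)
O = -222 (O = -332 - (-100 - 10) = -332 - 1*(-110) = -332 + 110 = -222)
(S(28) + O)**2 = (68 - 222)**2 = (-154)**2 = 23716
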